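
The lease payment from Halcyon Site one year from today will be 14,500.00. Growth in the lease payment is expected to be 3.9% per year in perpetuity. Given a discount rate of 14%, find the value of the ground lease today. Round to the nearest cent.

143564.36

Growing perpetuity: P = D₁ / (r − g) = 14,500.0000 / (0.14 − 0.039) = 143,564.36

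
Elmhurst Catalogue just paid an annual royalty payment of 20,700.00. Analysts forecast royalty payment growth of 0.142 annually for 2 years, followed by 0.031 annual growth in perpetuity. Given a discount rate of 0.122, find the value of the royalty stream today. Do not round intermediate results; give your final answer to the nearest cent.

D_1 = 23639.40000
D_2 = 26996.19480
Terminal value at year 2: TV = D_2×(1+g_2)/(r−g_2) = 27833.07684/0.091 = 305857.98724
P_0 = D_1/(1+r)^1 + D_2/(1+r)^2 + TV/(1+r)^2
    = 21068.98396 + 21444.54517 + 242959.62713 = 285473.15626

285473.16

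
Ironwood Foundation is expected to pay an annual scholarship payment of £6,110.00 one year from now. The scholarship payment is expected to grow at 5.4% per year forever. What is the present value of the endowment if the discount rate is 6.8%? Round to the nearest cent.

£436428.57

Growing perpetuity: P = D₁ / (r − g) = £6,110.0000 / (0.068 − 0.054) = £436,428.57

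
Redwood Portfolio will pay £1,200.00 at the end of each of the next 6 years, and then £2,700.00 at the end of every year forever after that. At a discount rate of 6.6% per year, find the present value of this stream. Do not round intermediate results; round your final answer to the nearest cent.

PV of 6-year annuity: £1,200.00 × [1 − (1+0.066)^−6] / 0.066 = 5791.16839
Perpetuity value at year 6: £2,700.00 / 0.066 = 40909.09091
PV of perpetuity: 40909.09091 / (1+0.066)^6 = 27878.96204
Total PV = 5791.16839 + 27878.96204 = 33670.13042

£33670.13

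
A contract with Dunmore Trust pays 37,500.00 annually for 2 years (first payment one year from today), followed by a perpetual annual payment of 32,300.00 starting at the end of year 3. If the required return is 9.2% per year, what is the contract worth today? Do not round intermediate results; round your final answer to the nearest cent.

PV of 2-year annuity: 37,500.00 × [1 − (1+0.092)^−2] / 0.092 = 65788.14958
Perpetuity value at year 2: 32,300.00 / 0.092 = 351086.95652
PV of perpetuity: 351086.95652 / (1+0.092)^2 = 294421.43035
Total PV = 65788.14958 + 294421.43035 = 360209.57993

360209.58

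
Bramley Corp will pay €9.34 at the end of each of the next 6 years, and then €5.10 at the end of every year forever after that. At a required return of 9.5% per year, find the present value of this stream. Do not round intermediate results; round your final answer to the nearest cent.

€72.42

PV of 6-year annuity: €9.34 × [1 − (1+0.095)^−6] / 0.095 = 41.28117
Perpetuity value at year 6: €5.10 / 0.095 = 53.68421
PV of perpetuity: 53.68421 / (1+0.095)^6 = 31.14310
Total PV = 41.28117 + 31.14310 = 72.42427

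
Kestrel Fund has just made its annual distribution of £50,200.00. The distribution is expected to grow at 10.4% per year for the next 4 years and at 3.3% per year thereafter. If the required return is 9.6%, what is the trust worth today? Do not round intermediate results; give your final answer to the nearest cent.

£1051908.85

D_1 = 55420.80000
D_2 = 61184.56320
D_3 = 67547.75777
D_4 = 74572.72458
Terminal value at year 4: TV = D_4×(1+g_2)/(r−g_2) = 77033.62449/0.063 = 1222755.94432
P_0 = D_1/(1+r)^1 + D_2/(1+r)^2 + D_3/(1+r)^3 + D_4/(1+r)^4 + TV/(1+r)^4
    = 50566.42336 + 50935.52134 + 51307.31346 + 51681.81940 + 847417.76894 = 1051908.84650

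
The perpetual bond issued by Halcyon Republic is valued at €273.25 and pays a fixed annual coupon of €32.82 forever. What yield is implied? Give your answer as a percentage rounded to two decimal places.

P = C/r ⇒ r = C/P = €32.82/€273.25 = 0.120110

12.01%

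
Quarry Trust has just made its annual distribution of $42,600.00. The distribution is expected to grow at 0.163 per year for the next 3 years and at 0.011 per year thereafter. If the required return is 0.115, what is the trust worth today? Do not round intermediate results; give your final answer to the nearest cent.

D_1 = 49543.80000
D_2 = 57619.43940
D_3 = 67011.40802
Terminal value at year 3: TV = D_3×(1+g_2)/(r−g_2) = 67748.53351/0.104 = 651428.20683
P_0 = D_1/(1+r)^1 + D_2/(1+r)^2 + D_3/(1+r)^3 + TV/(1+r)^3
    = 44433.90135 + 46346.75091 + 48341.94736 + 469939.50753 = 609062.10714

$609062.11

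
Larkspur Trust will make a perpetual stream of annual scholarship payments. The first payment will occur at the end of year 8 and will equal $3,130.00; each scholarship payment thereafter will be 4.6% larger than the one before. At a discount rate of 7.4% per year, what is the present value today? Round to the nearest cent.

$67819.77

Value at end of year 7: C₁ / (r − g) = $3,130.00 / (0.074 − 0.046) = $111,785.7143
Discount to today: PV = $111,785.7143 / (1 + 0.074)^7 = $111,785.7143 / 1.648276 = $67,819.77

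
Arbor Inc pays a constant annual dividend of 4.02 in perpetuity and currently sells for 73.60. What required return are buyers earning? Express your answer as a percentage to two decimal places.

5.46%

P = C/r ⇒ r = C/P = 4.02/73.60 = 0.054620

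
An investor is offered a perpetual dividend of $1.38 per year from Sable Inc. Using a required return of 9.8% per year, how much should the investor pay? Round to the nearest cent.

Level perpetuity: PV = C / r = $1.38 / 0.098 = $14.08

$14.08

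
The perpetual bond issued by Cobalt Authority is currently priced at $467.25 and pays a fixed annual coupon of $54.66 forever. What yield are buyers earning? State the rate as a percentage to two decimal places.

P = C/r ⇒ r = C/P = $54.66/$467.25 = 0.116982

11.70%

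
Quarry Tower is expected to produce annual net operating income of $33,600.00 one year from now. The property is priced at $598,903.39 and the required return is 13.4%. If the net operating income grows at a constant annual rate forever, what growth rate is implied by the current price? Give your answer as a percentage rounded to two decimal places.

P = D₁/(r−g) ⇒ g = r − D₁/P = 0.134 − $33,600.00/$598,903.39 = 0.077897

7.79%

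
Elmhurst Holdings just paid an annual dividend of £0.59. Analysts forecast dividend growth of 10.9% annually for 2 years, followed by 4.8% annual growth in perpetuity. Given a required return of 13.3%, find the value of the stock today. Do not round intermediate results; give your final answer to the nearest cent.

D_1 = 0.65431
D_2 = 0.72563
Terminal value at year 2: TV = D_2×(1+g_2)/(r−g_2) = 0.76046/0.085 = 8.94659
P_0 = D_1/(1+r)^1 + D_2/(1+r)^2 + TV/(1+r)^2
    = 0.57750 + 0.56527 + 6.96944 = 8.11221

£8.11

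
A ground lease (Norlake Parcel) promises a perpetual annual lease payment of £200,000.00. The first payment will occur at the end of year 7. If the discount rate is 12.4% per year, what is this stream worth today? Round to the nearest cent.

£799853.49

Value at end of year 6: C / r = £200,000.00 / 0.124 = £1,612,903.2258
Discount to today: PV = £1,612,903.2258 / (1 + 0.124)^6 = £1,612,903.2258 / 2.016498 = £799,853.49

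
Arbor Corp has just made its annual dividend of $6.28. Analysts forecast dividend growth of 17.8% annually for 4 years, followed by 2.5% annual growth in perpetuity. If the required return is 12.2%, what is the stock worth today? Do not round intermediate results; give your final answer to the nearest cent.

D_1 = 7.39784
D_2 = 8.71466
D_3 = 10.26586
D_4 = 12.09319
Terminal value at year 4: TV = D_4×(1+g_2)/(r−g_2) = 12.39552/0.097 = 127.78884
P_0 = D_1/(1+r)^1 + D_2/(1+r)^2 + D_3/(1+r)^3 + D_4/(1+r)^4 + TV/(1+r)^4
    = 6.59344 + 6.92252 + 7.26803 + 7.63079 + 80.63461 = 109.04940

$109.05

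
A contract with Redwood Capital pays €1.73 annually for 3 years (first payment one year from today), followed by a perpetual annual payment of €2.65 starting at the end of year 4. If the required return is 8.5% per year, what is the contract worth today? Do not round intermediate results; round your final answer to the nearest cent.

PV of 3-year annuity: €1.73 × [1 − (1+0.085)^−3] / 0.085 = 4.41846
Perpetuity value at year 3: €2.65 / 0.085 = 31.17647
PV of perpetuity: 31.17647 / (1+0.085)^3 = 24.40831
Total PV = 4.41846 + 24.40831 = 28.82677

€28.83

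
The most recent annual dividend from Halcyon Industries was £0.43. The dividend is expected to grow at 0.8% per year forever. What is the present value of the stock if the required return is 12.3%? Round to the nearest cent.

D₁ = D₀ × (1 + g) = £0.43 × 1.008 = £0.4334
Growing perpetuity: P = D₁ / (r − g) = £0.4334 / (0.123 − 0.008) = £3.77

£3.77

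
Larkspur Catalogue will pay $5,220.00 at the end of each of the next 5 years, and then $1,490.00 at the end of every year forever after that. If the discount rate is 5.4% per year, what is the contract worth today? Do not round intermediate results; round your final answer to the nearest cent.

PV of 5-year annuity: $5,220.00 × [1 − (1+0.054)^−5] / 0.054 = 22352.14465
Perpetuity value at year 5: $1,490.00 / 0.054 = 27592.59259
PV of perpetuity: 27592.59259 / (1+0.054)^5 = 21212.38272
Total PV = 22352.14465 + 21212.38272 = 43564.52737

$43564.53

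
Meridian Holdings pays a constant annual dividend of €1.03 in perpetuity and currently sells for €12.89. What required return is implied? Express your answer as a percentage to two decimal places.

7.99%

P = C/r ⇒ r = C/P = €1.03/€12.89 = 0.079907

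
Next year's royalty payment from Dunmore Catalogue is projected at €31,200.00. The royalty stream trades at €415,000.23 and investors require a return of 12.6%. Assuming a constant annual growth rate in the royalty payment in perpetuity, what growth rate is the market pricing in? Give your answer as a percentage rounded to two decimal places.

5.08%

P = D₁/(r−g) ⇒ g = r − D₁/P = 0.126 − €31,200.00/€415,000.23 = 0.050819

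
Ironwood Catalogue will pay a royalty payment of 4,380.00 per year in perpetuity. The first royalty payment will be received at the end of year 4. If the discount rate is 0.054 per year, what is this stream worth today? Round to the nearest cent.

69272.13

Value at end of year 3: C / r = 4,380.00 / 0.054 = 81,111.1111
Discount to today: PV = 81,111.1111 / (1 + 0.054)^3 = 81,111.1111 / 1.170905 = 69,272.13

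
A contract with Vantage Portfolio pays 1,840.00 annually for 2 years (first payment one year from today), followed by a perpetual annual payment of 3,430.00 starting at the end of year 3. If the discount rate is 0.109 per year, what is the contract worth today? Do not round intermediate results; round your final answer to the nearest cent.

28741.36

PV of 2-year annuity: 1,840.00 × [1 − (1+0.109)^−2] / 0.109 = 3155.23209
Perpetuity value at year 2: 3,430.00 / 0.109 = 31467.88991
PV of perpetuity: 31467.88991 / (1+0.109)^2 = 25586.12574
Total PV = 3155.23209 + 25586.12574 = 28741.35783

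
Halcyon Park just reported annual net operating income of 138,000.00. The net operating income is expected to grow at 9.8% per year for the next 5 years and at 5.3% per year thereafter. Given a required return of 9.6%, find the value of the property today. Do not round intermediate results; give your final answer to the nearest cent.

D_1 = 151524.00000
D_2 = 166373.35200
D_3 = 182677.94050
D_4 = 200580.37866
D_5 = 220237.25577
Terminal value at year 5: TV = D_5×(1+g_2)/(r−g_2) = 231909.83033/0.043 = 5393251.86813
P_0 = D_1/(1+r)^1 + D_2/(1+r)^2 + D_3/(1+r)^3 + D_4/(1+r)^4 + D_5/(1+r)^5 + TV/(1+r)^5
    = 138251.82482 + 138504.10917 + 138756.85389 + 139010.05983 + 139263.72782 + 3410341.98602 = 4104128.56156

4104128.56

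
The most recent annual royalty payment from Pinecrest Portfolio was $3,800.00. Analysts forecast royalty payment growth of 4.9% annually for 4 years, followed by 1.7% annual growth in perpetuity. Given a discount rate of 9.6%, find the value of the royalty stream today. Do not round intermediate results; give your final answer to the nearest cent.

D_1 = 3986.20000
D_2 = 4181.52380
D_3 = 4386.41847
D_4 = 4601.35297
Terminal value at year 4: TV = D_4×(1+g_2)/(r−g_2) = 4679.57597/0.079 = 59235.13888
P_0 = D_1/(1+r)^1 + D_2/(1+r)^2 + D_3/(1+r)^3 + D_4/(1+r)^4 + TV/(1+r)^4
    = 3637.04380 + 3481.07568 + 3331.79597 + 3188.91786 + 41052.27169 = 54691.10499

$54691.10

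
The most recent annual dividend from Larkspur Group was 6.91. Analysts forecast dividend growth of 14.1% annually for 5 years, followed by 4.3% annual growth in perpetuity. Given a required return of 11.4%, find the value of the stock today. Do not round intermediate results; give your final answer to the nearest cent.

151.57

D_1 = 7.88431
D_2 = 8.99600
D_3 = 10.26443
D_4 = 11.71172
D_5 = 13.36307
Terminal value at year 5: TV = D_5×(1+g_2)/(r−g_2) = 13.93768/0.071 = 196.30539
P_0 = D_1/(1+r)^1 + D_2/(1+r)^2 + D_3/(1+r)^3 + D_4/(1+r)^4 + D_5/(1+r)^5 + TV/(1+r)^5
    = 7.07748 + 7.24901 + 7.42471 + 7.60466 + 7.78898 + 114.42114 = 151.56598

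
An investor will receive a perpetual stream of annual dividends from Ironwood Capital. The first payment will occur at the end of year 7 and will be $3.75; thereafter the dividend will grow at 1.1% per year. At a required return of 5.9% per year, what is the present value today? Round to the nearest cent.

Value at end of year 6: C₁ / (r − g) = $3.75 / (0.059 − 0.011) = $78.1250
Discount to today: PV = $78.1250 / (1 + 0.059)^6 = $78.1250 / 1.410509 = $55.39

$55.39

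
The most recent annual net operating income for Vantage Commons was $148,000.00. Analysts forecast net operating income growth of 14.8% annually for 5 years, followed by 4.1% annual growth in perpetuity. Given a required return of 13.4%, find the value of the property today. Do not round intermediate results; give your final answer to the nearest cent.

D_1 = 169904.00000
D_2 = 195049.79200
D_3 = 223917.16122
D_4 = 257056.90108
D_5 = 295101.32244
Terminal value at year 5: TV = D_5×(1+g_2)/(r−g_2) = 307200.47666/0.093 = 3303230.93177
P_0 = D_1/(1+r)^1 + D_2/(1+r)^2 + D_3/(1+r)^3 + D_4/(1+r)^4 + D_5/(1+r)^5 + TV/(1+r)^5
    = 149827.16049 + 151676.87852 + 153549.43258 + 155445.10459 + 157364.17995 + 1761463.56270 = 2529326.31884

$2529326.32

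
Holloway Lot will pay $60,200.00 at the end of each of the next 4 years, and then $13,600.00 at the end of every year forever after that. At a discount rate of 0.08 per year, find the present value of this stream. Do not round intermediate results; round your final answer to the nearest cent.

PV of 4-year annuity: $60,200.00 × [1 − (1+0.08)^−4] / 0.08 = 199390.03577
Perpetuity value at year 4: $13,600.00 / 0.08 = 170000.00000
PV of perpetuity: 170000.00000 / (1+0.08)^4 = 124955.07498
Total PV = 199390.03577 + 124955.07498 = 324345.11075

$324345.11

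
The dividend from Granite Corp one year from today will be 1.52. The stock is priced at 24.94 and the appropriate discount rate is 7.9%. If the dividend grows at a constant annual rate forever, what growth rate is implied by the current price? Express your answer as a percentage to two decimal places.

1.81%

P = D₁/(r−g) ⇒ g = r − D₁/P = 0.079 − 1.52/24.94 = 0.018054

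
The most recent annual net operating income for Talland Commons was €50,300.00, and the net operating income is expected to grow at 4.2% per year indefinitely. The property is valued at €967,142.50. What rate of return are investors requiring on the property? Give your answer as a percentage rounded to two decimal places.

9.62%

D₁ = €50,300.00 × 1.042 = €52,412.6000
P = D₁/(r − g) ⇒ r = D₁/P + g = €52,412.6000/€967,142.50 + 0.042 = 0.054193 + 0.042 = 0.096193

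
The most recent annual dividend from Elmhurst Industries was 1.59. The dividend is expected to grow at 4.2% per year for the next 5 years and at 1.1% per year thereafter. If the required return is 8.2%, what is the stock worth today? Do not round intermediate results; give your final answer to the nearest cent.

25.86

D_1 = 1.65678
D_2 = 1.72636
D_3 = 1.79887
D_4 = 1.87442
D_5 = 1.95315
Terminal value at year 5: TV = D_5×(1+g_2)/(r−g_2) = 1.97464/0.071 = 27.81176
P_0 = D_1/(1+r)^1 + D_2/(1+r)^2 + D_3/(1+r)^3 + D_4/(1+r)^4 + D_5/(1+r)^5 + TV/(1+r)^5
    = 1.53122 + 1.47461 + 1.42010 + 1.36760 + 1.31704 + 18.75393 = 25.86450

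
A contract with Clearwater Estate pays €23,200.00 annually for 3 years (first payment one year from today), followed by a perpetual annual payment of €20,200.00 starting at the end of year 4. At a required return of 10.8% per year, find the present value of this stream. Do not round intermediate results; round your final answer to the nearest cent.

€194393.76

PV of 3-year annuity: €23,200.00 × [1 − (1+0.108)^−3] / 0.108 = 56891.97383
Perpetuity value at year 3: €20,200.00 / 0.108 = 187037.03704
PV of perpetuity: 187037.03704 / (1+0.108)^3 = 137501.78396
Total PV = 56891.97383 + 137501.78396 = 194393.75779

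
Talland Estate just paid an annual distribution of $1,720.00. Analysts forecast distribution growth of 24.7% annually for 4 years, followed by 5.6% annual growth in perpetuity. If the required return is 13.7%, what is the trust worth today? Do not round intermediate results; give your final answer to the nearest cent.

D_1 = 2144.84000
D_2 = 2674.61548
D_3 = 3335.24550
D_4 = 4159.05114
Terminal value at year 4: TV = D_4×(1+g_2)/(r−g_2) = 4391.95801/0.081 = 54221.70379
P_0 = D_1/(1+r)^1 + D_2/(1+r)^2 + D_3/(1+r)^3 + D_4/(1+r)^4 + TV/(1+r)^4
    = 1886.40281 + 2068.90441 + 2269.06226 + 2488.58456 + 32443.76906 = 41156.72311

$41156.72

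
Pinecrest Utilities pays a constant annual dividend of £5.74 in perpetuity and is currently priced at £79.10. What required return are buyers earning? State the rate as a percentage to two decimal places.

7.26%

P = C/r ⇒ r = C/P = £5.74/£79.10 = 0.072566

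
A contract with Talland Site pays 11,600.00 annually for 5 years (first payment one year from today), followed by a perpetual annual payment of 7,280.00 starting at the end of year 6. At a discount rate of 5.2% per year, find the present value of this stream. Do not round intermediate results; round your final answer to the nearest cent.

PV of 5-year annuity: 11,600.00 × [1 − (1+0.052)^−5] / 0.052 = 49945.48098
Perpetuity value at year 5: 7,280.00 / 0.052 = 140000.00000
PV of perpetuity: 140000.00000 / (1+0.052)^5 = 108654.90504
Total PV = 49945.48098 + 108654.90504 = 158600.38602

158600.39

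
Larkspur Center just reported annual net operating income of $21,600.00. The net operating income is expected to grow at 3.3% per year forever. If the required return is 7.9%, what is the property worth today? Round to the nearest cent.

D₁ = D₀ × (1 + g) = $21,600.00 × 1.033 = $22,312.8000
Growing perpetuity: P = D₁ / (r − g) = $22,312.8000 / (0.079 − 0.033) = $485,060.87

$485060.87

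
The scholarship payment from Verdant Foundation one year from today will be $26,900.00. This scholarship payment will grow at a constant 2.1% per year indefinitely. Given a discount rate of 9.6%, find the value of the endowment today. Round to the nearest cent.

Growing perpetuity: P = D₁ / (r − g) = $26,900.0000 / (0.096 − 0.021) = $358,666.67

$358666.67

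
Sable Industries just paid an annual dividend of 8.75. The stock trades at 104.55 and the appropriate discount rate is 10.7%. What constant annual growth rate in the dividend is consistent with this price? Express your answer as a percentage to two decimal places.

P = D₀(1+g)/(r−g) ⇒ P(r−g) = D₀(1+g) ⇒ g(P+D₀) = P·r − D₀
g = (P·r − D₀)/(P + D₀) = (104.55×0.107 − 8.75) / (104.55 + 8.75) = 0.021508

2.15%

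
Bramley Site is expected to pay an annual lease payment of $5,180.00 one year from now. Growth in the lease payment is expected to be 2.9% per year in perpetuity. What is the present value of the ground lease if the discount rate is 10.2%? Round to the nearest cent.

$70958.90

Growing perpetuity: P = D₁ / (r − g) = $5,180.0000 / (0.102 − 0.029) = $70,958.90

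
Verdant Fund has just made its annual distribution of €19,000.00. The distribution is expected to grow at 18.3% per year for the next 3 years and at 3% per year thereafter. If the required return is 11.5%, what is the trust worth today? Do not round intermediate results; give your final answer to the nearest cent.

D_1 = 22477.00000
D_2 = 26590.29100
D_3 = 31456.31425
Terminal value at year 3: TV = D_3×(1+g_2)/(r−g_2) = 32400.00368/0.085 = 381176.51389
P_0 = D_1/(1+r)^1 + D_2/(1+r)^2 + D_3/(1+r)^3 + TV/(1+r)^3
    = 20158.74439 + 21388.15661 + 22692.54643 + 274980.26849 = 339219.71592

€339219.72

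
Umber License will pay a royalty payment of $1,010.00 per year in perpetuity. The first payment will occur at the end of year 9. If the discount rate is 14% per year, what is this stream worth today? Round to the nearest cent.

Value at end of year 8: C / r = $1,010.00 / 0.14 = $7,214.2857
Discount to today: PV = $7,214.2857 / (1 + 0.14)^8 = $7,214.2857 / 2.852586 = $2,529.03

$2529.03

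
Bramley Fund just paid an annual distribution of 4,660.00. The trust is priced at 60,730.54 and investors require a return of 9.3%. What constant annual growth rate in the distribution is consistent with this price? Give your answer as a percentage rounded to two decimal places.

P = D₀(1+g)/(r−g) ⇒ P(r−g) = D₀(1+g) ⇒ g(P+D₀) = P·r − D₀
g = (P·r − D₀)/(P + D₀) = (60,730.54×0.093 − 4,660.00) / (60,730.54 + 4,660.00) = 0.015108

1.51%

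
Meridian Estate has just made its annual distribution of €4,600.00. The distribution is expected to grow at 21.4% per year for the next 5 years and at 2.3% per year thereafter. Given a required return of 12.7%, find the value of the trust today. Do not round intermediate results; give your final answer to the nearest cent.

€94533.22

D_1 = 5584.40000
D_2 = 6779.46160
D_3 = 8230.26638
D_4 = 9991.54339
D_5 = 12129.73367
Terminal value at year 5: TV = D_5×(1+g_2)/(r−g_2) = 12408.71755/0.104 = 119314.59181
P_0 = D_1/(1+r)^1 + D_2/(1+r)^2 + D_3/(1+r)^3 + D_4/(1+r)^4 + D_5/(1+r)^5 + TV/(1+r)^5
    = 4955.10204 + 5337.61657 + 5749.65973 + 6193.51102 + 6671.62589 + 65625.70464 = 94533.21989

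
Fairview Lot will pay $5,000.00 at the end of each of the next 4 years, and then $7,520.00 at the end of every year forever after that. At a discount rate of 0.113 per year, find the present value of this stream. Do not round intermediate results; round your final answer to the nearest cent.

$58780.32

PV of 4-year annuity: $5,000.00 × [1 − (1+0.113)^−4] / 0.113 = 15413.38863
Perpetuity value at year 4: $7,520.00 / 0.113 = 66548.67257
PV of perpetuity: 66548.67257 / (1+0.113)^4 = 43366.93607
Total PV = 15413.38863 + 43366.93607 = 58780.32470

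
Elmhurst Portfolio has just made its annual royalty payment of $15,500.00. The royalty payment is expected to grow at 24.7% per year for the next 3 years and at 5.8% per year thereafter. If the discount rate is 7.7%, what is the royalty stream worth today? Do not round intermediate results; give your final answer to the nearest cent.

D_1 = 19328.50000
D_2 = 24102.63950
D_3 = 30055.99146
Terminal value at year 3: TV = D_3×(1+g_2)/(r−g_2) = 31799.23896/0.019 = 1673644.15584
P_0 = D_1/(1+r)^1 + D_2/(1+r)^2 + D_3/(1+r)^3 + TV/(1+r)^3
    = 17946.61096 + 20779.40934 + 24059.35325 + 1339726.09153 = 1402511.46508

$1402511.47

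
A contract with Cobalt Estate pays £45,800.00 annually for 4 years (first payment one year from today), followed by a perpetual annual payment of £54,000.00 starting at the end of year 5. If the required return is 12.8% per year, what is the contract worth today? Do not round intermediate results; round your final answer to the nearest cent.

£397382.63

PV of 4-year annuity: £45,800.00 × [1 − (1+0.128)^−4] / 0.128 = 136798.84347
Perpetuity value at year 4: £54,000.00 / 0.128 = 421875.00000
PV of perpetuity: 421875.00000 / (1+0.128)^4 = 260583.78718
Total PV = 136798.84347 + 260583.78718 = 397382.63065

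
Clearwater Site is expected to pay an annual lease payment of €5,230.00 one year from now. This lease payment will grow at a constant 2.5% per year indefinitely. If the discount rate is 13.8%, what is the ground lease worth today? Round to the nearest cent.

Growing perpetuity: P = D₁ / (r − g) = €5,230.0000 / (0.138 − 0.025) = €46,283.19

€46283.19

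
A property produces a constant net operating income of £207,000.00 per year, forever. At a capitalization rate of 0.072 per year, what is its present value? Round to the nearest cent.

£2875000.00

Level perpetuity: PV = C / r = £207,000.00 / 0.072 = £2,875,000.00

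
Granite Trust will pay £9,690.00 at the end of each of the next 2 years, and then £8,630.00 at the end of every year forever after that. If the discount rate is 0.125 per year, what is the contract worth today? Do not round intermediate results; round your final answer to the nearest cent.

£70819.75

PV of 2-year annuity: £9,690.00 × [1 − (1+0.125)^−2] / 0.125 = 16269.62963
Perpetuity value at year 2: £8,630.00 / 0.125 = 69040.00000
PV of perpetuity: 69040.00000 / (1+0.125)^2 = 54550.12346
Total PV = 16269.62963 + 54550.12346 = 70819.75309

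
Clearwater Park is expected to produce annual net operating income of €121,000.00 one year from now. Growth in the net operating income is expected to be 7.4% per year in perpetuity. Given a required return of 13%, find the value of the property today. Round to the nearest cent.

Growing perpetuity: P = D₁ / (r − g) = €121,000.0000 / (0.13 − 0.074) = €2,160,714.29

€2160714.29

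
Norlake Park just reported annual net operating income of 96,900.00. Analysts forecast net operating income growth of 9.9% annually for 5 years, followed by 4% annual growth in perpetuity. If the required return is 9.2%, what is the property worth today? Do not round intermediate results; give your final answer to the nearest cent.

2494814.18

D_1 = 106493.10000
D_2 = 117035.91690
D_3 = 128622.47267
D_4 = 141356.09747
D_5 = 155350.35112
Terminal value at year 5: TV = D_5×(1+g_2)/(r−g_2) = 161564.36516/0.052 = 3107007.02234
P_0 = D_1/(1+r)^1 + D_2/(1+r)^2 + D_3/(1+r)^3 + D_4/(1+r)^4 + D_5/(1+r)^5 + TV/(1+r)^5
    = 97521.15385 + 98146.28945 + 98775.43233 + 99408.60818 + 100045.84284 + 2000916.85690 = 2494814.18354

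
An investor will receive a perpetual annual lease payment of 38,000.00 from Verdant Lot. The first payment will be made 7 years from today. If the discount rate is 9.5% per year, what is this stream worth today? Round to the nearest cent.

Value at end of year 6: C / r = 38,000.00 / 0.095 = 400,000.0000
Discount to today: PV = 400,000.0000 / (1 + 0.095)^6 = 400,000.0000 / 1.723791 = 232,046.64

232046.64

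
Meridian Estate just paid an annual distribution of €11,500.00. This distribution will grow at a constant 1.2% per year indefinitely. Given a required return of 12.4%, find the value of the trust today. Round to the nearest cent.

€103910.71

D₁ = D₀ × (1 + g) = €11,500.00 × 1.012 = €11,638.0000
Growing perpetuity: P = D₁ / (r − g) = €11,638.0000 / (0.124 − 0.012) = €103,910.71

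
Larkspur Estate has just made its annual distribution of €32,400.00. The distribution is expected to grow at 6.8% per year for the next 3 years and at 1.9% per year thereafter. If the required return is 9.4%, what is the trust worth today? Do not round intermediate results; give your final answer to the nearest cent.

D_1 = 34603.20000
D_2 = 36956.21760
D_3 = 39469.24040
Terminal value at year 3: TV = D_3×(1+g_2)/(r−g_2) = 40219.15596/0.075 = 536255.41286
P_0 = D_1/(1+r)^1 + D_2/(1+r)^2 + D_3/(1+r)^3 + TV/(1+r)^3
    = 31629.98172 + 30878.26369 + 30144.41099 + 409562.06394 = 502214.72033

€502214.72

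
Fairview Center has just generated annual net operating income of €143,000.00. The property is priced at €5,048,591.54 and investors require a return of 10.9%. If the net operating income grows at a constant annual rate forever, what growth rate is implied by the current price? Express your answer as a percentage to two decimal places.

7.85%

P = D₀(1+g)/(r−g) ⇒ P(r−g) = D₀(1+g) ⇒ g(P+D₀) = P·r − D₀
g = (P·r − D₀)/(P + D₀) = (€5,048,591.54×0.109 − €143,000.00) / (€5,048,591.54 + €143,000.00) = 0.078453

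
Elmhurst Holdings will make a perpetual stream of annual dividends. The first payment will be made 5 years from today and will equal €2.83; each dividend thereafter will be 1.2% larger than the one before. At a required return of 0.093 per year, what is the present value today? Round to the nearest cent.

€24.48

Value at end of year 4: C₁ / (r − g) = €2.83 / (0.093 − 0.012) = €34.9383
Discount to today: PV = €34.9383 / (1 + 0.093)^4 = €34.9383 / 1.427186 = €24.48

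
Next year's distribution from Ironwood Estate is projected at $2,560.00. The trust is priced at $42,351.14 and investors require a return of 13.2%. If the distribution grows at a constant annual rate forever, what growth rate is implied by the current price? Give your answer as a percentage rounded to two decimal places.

7.16%

P = D₁/(r−g) ⇒ g = r − D₁/P = 0.132 − $2,560.00/$42,351.14 = 0.071553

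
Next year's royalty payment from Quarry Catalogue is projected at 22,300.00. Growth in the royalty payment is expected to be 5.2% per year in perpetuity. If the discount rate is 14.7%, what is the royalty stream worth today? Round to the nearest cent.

Growing perpetuity: P = D₁ / (r − g) = 22,300.0000 / (0.147 − 0.052) = 234,736.84

234736.84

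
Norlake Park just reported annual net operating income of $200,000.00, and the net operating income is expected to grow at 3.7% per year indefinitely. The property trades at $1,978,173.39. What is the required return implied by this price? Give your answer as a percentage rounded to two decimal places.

D₁ = $200,000.00 × 1.037 = $207,400.0000
P = D₁/(r − g) ⇒ r = D₁/P + g = $207,400.0000/$1,978,173.39 + 0.037 = 0.104844 + 0.037 = 0.141844

14.18%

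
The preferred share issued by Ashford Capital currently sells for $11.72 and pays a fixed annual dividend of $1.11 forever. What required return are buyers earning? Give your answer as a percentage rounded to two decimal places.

P = C/r ⇒ r = C/P = $1.11/$11.72 = 0.094710

9.47%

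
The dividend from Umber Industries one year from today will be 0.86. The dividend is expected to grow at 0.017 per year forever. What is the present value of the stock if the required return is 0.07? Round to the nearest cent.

16.23

Growing perpetuity: P = D₁ / (r − g) = 0.8600 / (0.07 − 0.017) = 16.23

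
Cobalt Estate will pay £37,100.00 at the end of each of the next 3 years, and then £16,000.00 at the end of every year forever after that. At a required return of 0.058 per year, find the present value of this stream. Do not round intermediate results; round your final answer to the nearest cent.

PV of 3-year annuity: £37,100.00 × [1 − (1+0.058)^−3] / 0.058 = 99536.84643
Perpetuity value at year 3: £16,000.00 / 0.058 = 275862.06897
PV of perpetuity: 275862.06897 / (1+0.058)^3 = 232935.12711
Total PV = 99536.84643 + 232935.12711 = 332471.97354

£332471.97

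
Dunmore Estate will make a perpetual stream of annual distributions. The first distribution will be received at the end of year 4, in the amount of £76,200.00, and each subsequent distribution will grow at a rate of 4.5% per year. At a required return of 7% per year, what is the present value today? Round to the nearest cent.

£2488075.93

Value at end of year 3: C₁ / (r − g) = £76,200.00 / (0.07 − 0.045) = £3,048,000.0000
Discount to today: PV = £3,048,000.0000 / (1 + 0.07)^3 = £3,048,000.0000 / 1.225043 = £2,488,075.93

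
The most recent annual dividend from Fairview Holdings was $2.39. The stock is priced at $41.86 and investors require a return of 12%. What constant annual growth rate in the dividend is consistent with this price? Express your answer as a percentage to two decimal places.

5.95%

P = D₀(1+g)/(r−g) ⇒ P(r−g) = D₀(1+g) ⇒ g(P+D₀) = P·r − D₀
g = (P·r − D₀)/(P + D₀) = ($41.86×0.12 − $2.39) / ($41.86 + $2.39) = 0.059507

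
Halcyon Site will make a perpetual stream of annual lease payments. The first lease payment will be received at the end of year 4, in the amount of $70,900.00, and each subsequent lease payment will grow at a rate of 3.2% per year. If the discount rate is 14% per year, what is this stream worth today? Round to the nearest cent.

Value at end of year 3: C₁ / (r − g) = $70,900.00 / (0.14 − 0.032) = $656,481.4815
Discount to today: PV = $656,481.4815 / (1 + 0.14)^3 = $656,481.4815 / 1.481544 = $443,106.30

$443106.30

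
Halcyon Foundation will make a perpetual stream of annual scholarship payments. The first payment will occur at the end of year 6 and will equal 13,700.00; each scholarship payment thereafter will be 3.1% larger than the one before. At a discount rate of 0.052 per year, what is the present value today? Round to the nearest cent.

Value at end of year 5: C₁ / (r − g) = 13,700.00 / (0.052 − 0.031) = 652,380.9524
Discount to today: PV = 652,380.9524 / (1 + 0.052)^5 = 652,380.9524 / 1.288483 = 506,317.07

506317.07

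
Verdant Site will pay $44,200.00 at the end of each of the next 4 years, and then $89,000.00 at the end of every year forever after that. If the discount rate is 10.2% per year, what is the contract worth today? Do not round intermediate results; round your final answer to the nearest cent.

$731151.69

PV of 4-year annuity: $44,200.00 × [1 − (1+0.102)^−4] / 0.102 = 139503.61451
Perpetuity value at year 4: $89,000.00 / 0.102 = 872549.01961
PV of perpetuity: 872549.01961 / (1+0.102)^4 = 591648.07636
Total PV = 139503.61451 + 591648.07636 = 731151.69087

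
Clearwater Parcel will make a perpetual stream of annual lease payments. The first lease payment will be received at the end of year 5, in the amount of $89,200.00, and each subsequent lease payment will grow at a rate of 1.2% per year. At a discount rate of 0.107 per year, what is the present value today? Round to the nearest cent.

$625245.77

Value at end of year 4: C₁ / (r − g) = $89,200.00 / (0.107 − 0.012) = $938,947.3684
Discount to today: PV = $938,947.3684 / (1 + 0.107)^4 = $938,947.3684 / 1.501725 = $625,245.77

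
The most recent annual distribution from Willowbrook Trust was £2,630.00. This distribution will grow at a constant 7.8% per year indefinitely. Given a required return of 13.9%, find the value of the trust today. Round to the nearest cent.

D₁ = D₀ × (1 + g) = £2,630.00 × 1.078 = £2,835.1400
Growing perpetuity: P = D₁ / (r − g) = £2,835.1400 / (0.139 − 0.078) = £46,477.70

£46477.70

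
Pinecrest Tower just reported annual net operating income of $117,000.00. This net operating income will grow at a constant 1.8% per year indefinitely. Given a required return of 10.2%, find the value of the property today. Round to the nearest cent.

D₁ = D₀ × (1 + g) = $117,000.00 × 1.018 = $119,106.0000
Growing perpetuity: P = D₁ / (r − g) = $119,106.0000 / (0.102 − 0.018) = $1,417,928.57

$1417928.57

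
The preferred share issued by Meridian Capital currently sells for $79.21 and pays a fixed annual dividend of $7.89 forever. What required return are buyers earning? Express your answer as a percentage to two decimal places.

P = C/r ⇒ r = C/P = $7.89/$79.21 = 0.099609

9.96%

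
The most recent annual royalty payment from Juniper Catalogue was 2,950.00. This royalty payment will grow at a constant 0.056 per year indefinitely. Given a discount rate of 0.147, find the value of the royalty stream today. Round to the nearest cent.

34232.97

D₁ = D₀ × (1 + g) = 2,950.00 × 1.056 = 3,115.2000
Growing perpetuity: P = D₁ / (r − g) = 3,115.2000 / (0.147 − 0.056) = 34,232.97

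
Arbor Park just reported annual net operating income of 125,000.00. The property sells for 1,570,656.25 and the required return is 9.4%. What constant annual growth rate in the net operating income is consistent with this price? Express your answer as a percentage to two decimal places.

P = D₀(1+g)/(r−g) ⇒ P(r−g) = D₀(1+g) ⇒ g(P+D₀) = P·r − D₀
g = (P·r − D₀)/(P + D₀) = (1,570,656.25×0.094 − 125,000.00) / (1,570,656.25 + 125,000.00) = 0.013353

1.34%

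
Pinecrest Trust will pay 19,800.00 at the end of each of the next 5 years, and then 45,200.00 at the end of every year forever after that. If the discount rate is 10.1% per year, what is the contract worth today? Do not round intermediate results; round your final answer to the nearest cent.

PV of 5-year annuity: 19,800.00 × [1 − (1+0.101)^−5] / 0.101 = 74866.22413
Perpetuity value at year 5: 45,200.00 / 0.101 = 447524.75248
PV of perpetuity: 447524.75248 / (1+0.101)^5 = 276618.01860
Total PV = 74866.22413 + 276618.01860 = 351484.24273

351484.24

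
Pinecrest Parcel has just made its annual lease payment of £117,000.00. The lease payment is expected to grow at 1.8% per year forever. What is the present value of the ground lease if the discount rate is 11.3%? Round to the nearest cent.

£1253747.37

D₁ = D₀ × (1 + g) = £117,000.00 × 1.018 = £119,106.0000
Growing perpetuity: P = D₁ / (r − g) = £119,106.0000 / (0.113 − 0.018) = £1,253,747.37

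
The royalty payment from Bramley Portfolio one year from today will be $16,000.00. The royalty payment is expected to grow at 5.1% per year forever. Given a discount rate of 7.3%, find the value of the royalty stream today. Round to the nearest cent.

Growing perpetuity: P = D₁ / (r − g) = $16,000.0000 / (0.073 − 0.051) = $727,272.73

$727272.73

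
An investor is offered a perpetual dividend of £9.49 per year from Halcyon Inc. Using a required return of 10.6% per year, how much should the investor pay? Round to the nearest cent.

£89.53

Level perpetuity: PV = C / r = £9.49 / 0.106 = £89.53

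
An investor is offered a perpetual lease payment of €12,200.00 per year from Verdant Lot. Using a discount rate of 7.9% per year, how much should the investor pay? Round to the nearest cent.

Level perpetuity: PV = C / r = €12,200.00 / 0.079 = €154,430.38

€154430.38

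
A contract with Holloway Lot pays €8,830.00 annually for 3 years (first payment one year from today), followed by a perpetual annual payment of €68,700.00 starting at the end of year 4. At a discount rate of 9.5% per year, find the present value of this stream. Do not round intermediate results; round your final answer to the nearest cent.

PV of 3-year annuity: €8,830.00 × [1 − (1+0.095)^−3] / 0.095 = 22153.64729
Perpetuity value at year 3: €68,700.00 / 0.095 = 723157.89474
PV of perpetuity: 723157.89474 / (1+0.095)^3 = 550795.99567
Total PV = 22153.64729 + 550795.99567 = 572949.64296

€572949.64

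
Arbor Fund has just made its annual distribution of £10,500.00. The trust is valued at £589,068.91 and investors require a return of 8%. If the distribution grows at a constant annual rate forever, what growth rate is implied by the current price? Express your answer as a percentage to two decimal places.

P = D₀(1+g)/(r−g) ⇒ P(r−g) = D₀(1+g) ⇒ g(P+D₀) = P·r − D₀
g = (P·r − D₀)/(P + D₀) = (£589,068.91×0.08 − £10,500.00) / (£589,068.91 + £10,500.00) = 0.061086

6.11%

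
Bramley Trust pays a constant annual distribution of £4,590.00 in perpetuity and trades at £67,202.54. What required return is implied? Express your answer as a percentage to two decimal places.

6.83%

P = C/r ⇒ r = C/P = £4,590.00/£67,202.54 = 0.068301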